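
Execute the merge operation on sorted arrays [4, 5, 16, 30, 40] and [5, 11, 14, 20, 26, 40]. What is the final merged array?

Merging process:

Compare 4 vs 5: take 4 from left. Merged: [4]
Compare 5 vs 5: take 5 from left. Merged: [4, 5]
Compare 16 vs 5: take 5 from right. Merged: [4, 5, 5]
Compare 16 vs 11: take 11 from right. Merged: [4, 5, 5, 11]
Compare 16 vs 14: take 14 from right. Merged: [4, 5, 5, 11, 14]
Compare 16 vs 20: take 16 from left. Merged: [4, 5, 5, 11, 14, 16]
Compare 30 vs 20: take 20 from right. Merged: [4, 5, 5, 11, 14, 16, 20]
Compare 30 vs 26: take 26 from right. Merged: [4, 5, 5, 11, 14, 16, 20, 26]
Compare 30 vs 40: take 30 from left. Merged: [4, 5, 5, 11, 14, 16, 20, 26, 30]
Compare 40 vs 40: take 40 from left. Merged: [4, 5, 5, 11, 14, 16, 20, 26, 30, 40]
Append remaining from right: [40]. Merged: [4, 5, 5, 11, 14, 16, 20, 26, 30, 40, 40]

Final merged array: [4, 5, 5, 11, 14, 16, 20, 26, 30, 40, 40]
Total comparisons: 10

The merged array is [4, 5, 5, 11, 14, 16, 20, 26, 30, 40, 40], requiring 10 comparisons. The merge step runs in O(n) time where n is the total number of elements.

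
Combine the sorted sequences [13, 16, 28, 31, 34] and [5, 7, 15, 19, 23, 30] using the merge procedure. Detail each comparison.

Merging process:

Compare 13 vs 5: take 5 from right. Merged: [5]
Compare 13 vs 7: take 7 from right. Merged: [5, 7]
Compare 13 vs 15: take 13 from left. Merged: [5, 7, 13]
Compare 16 vs 15: take 15 from right. Merged: [5, 7, 13, 15]
Compare 16 vs 19: take 16 from left. Merged: [5, 7, 13, 15, 16]
Compare 28 vs 19: take 19 from right. Merged: [5, 7, 13, 15, 16, 19]
Compare 28 vs 23: take 23 from right. Merged: [5, 7, 13, 15, 16, 19, 23]
Compare 28 vs 30: take 28 from left. Merged: [5, 7, 13, 15, 16, 19, 23, 28]
Compare 31 vs 30: take 30 from right. Merged: [5, 7, 13, 15, 16, 19, 23, 28, 30]
Append remaining from left: [31, 34]. Merged: [5, 7, 13, 15, 16, 19, 23, 28, 30, 31, 34]

Final merged array: [5, 7, 13, 15, 16, 19, 23, 28, 30, 31, 34]
Total comparisons: 9

The merged array is [5, 7, 13, 15, 16, 19, 23, 28, 30, 31, 34], requiring 9 comparisons. The merge step runs in O(n) time where n is the total number of elements.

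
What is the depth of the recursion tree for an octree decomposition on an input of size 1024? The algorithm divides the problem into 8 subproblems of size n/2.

For divide and conquer with division factor 2:

Problem sizes at each level:
Level 0: 1024
Level 1: 512
Level 2: 256
Level 3: 128
Level 4: 64
Level 5: 32
Level 6: 16
Level 7: 8
Level 8: 4
Level 9: 2
Level 10: 1

The root is level 0 and the size-1 base case is level 10 (the tree spans levels 0 through 10, i.e. 11 levels counting the root), so the depth is the number of divisions: log_2(1024) = 10

The recursion tree depth is log_2(1024) = 10. At each level, the problem size is divided by 2, so it takes 10 divisions to reduce to a base case of size 1. The algorithm makes 8 recursive calls at each level.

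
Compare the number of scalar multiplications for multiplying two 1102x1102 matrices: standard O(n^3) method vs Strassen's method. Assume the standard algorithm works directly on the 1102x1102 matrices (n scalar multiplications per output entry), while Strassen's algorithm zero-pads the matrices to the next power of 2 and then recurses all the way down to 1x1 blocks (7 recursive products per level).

Matrix multiplication for 1102x1102 matrices:

Strassen's algorithm requires power-of-2 dimensions. Pad 1102x1102 to 2048x2048 (next power of 2).

Standard algorithm: 1102^3 = 1338273208 multiplications
Strassen's algorithm: 7^(log2(2048)) = 7^11 = 1977326743 multiplications
Difference: 1338273208 - 1977326743 = -639053535 (Strassen uses MORE here due to padding overhead — for small or just-over-power-of-2 n, padding can outweigh the per-level savings)

Standard: 1338273208 multiplications (1102^3). Strassen: 1977326743 multiplications (7^11, after padding to 2048x2048). Strassen reduces 8 recursive multiplications to 7 at each level.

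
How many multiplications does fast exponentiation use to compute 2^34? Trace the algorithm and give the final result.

Computing 2^34 by squaring (build up from 2^1; each line after the first costs one multiplication):

2^1 = 2
2^2 = (2^1)^2 = 2^2 = 4
2^4 = (2^2)^2 = 4^2 = 16
2^8 = (2^4)^2 = 16^2 = 256
2^16 = (2^8)^2 = 256^2 = 65536
2^17 = 2 * 2^16 = 2 * 65536 = 131072
2^34 = (2^17)^2 = 131072^2 = 17179869184

Result: 17179869184
Multiplications needed: 6 (6 lines after 2^1)

2^34 = 17179869184. Using exponentiation by squaring, this requires 6 multiplications. The key idea: if the exponent is even, square the half-power; if odd, multiply by the base once.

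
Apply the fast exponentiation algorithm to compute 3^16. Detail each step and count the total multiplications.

Computing 3^16 by squaring (build up from 3^1; each line after the first costs one multiplication):

3^1 = 3
3^2 = (3^1)^2 = 3^2 = 9
3^4 = (3^2)^2 = 9^2 = 81
3^8 = (3^4)^2 = 81^2 = 6561
3^16 = (3^8)^2 = 6561^2 = 43046721

Result: 43046721
Multiplications needed: 4 (4 lines after 3^1)

3^16 = 43046721. Using exponentiation by squaring, this requires 4 multiplications. The key idea: if the exponent is even, square the half-power; if odd, multiply by the base once.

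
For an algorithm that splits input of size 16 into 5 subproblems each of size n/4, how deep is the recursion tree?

For divide and conquer with division factor 4:

Problem sizes at each level:
Level 0: 16
Level 1: 4
Level 2: 1

The root is level 0 and the size-1 base case is level 2 (the tree spans levels 0 through 2, i.e. 3 levels counting the root), so the depth is the number of divisions: log_4(16) = 2

The recursion tree depth is log_4(16) = 2. At each level, the problem size is divided by 4, so it takes 2 divisions to reduce to a base case of size 1. The algorithm makes 5 recursive calls at each level.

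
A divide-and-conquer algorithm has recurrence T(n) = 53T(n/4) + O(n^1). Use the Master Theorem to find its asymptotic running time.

Master Theorem for T(n) = 53T(n/4) + O(n^1):

a = 53, b = 4, c = 1
log_b(a) = log_4(53) = 2.8640

Case 1: c = 1 < log_4(53) = 2.8640
T(n) = O(n^(log_4 53))

For T(n) = 53T(n/4) + O(n^1): log_4(53) = 2.8640. This is Case 1 of the Master Theorem (c < log_b(a), work dominated by leaves), giving O(n^(log_4 53)).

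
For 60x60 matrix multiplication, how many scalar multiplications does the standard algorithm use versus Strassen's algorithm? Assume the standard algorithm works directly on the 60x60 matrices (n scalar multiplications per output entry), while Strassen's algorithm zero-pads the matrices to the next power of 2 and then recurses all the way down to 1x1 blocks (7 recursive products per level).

Matrix multiplication for 60x60 matrices:

Strassen's algorithm requires power-of-2 dimensions. Pad 60x60 to 64x64 (next power of 2).

Standard algorithm: 60^3 = 216000 multiplications
Strassen's algorithm: 7^(log2(64)) = 7^6 = 117649 multiplications
Savings: 216000 - 117649 = 98351 multiplications

Standard: 216000 multiplications (60^3). Strassen: 117649 multiplications (7^6, after padding to 64x64). Strassen reduces 8 recursive multiplications to 7 at each level.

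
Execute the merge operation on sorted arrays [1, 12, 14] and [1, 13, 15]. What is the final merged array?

Merging process:

Compare 1 vs 1: take 1 from left. Merged: [1]
Compare 12 vs 1: take 1 from right. Merged: [1, 1]
Compare 12 vs 13: take 12 from left. Merged: [1, 1, 12]
Compare 14 vs 13: take 13 from right. Merged: [1, 1, 12, 13]
Compare 14 vs 15: take 14 from left. Merged: [1, 1, 12, 13, 14]
Append remaining from right: [15]. Merged: [1, 1, 12, 13, 14, 15]

Final merged array: [1, 1, 12, 13, 14, 15]
Total comparisons: 5

The merged array is [1, 1, 12, 13, 14, 15], requiring 5 comparisons. The merge step runs in O(n) time where n is the total number of elements.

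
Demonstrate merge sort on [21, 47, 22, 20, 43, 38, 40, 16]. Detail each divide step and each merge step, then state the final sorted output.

Merge sort trace:

Split: [21, 47, 22, 20, 43, 38, 40, 16] -> [21, 47, 22, 20] and [43, 38, 40, 16]
  Split: [21, 47, 22, 20] -> [21, 47] and [22, 20]
    Split: [21, 47] -> [21] and [47]
    Merge: [21] + [47] -> [21, 47]
    Split: [22, 20] -> [22] and [20]
    Merge: [22] + [20] -> [20, 22]
  Merge: [21, 47] + [20, 22] -> [20, 21, 22, 47]
  Split: [43, 38, 40, 16] -> [43, 38] and [40, 16]
    Split: [43, 38] -> [43] and [38]
    Merge: [43] + [38] -> [38, 43]
    Split: [40, 16] -> [40] and [16]
    Merge: [40] + [16] -> [16, 40]
  Merge: [38, 43] + [16, 40] -> [16, 38, 40, 43]
Merge: [20, 21, 22, 47] + [16, 38, 40, 43] -> [16, 20, 21, 22, 38, 40, 43, 47]

Final sorted array: [16, 20, 21, 22, 38, 40, 43, 47]

The merge sort proceeds by recursively splitting the array and merging sorted halves.
After all merges, the sorted array is [16, 20, 21, 22, 38, 40, 43, 47].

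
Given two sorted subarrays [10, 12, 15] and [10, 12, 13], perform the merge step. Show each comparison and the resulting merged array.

Merging process:

Compare 10 vs 10: take 10 from left. Merged: [10]
Compare 12 vs 10: take 10 from right. Merged: [10, 10]
Compare 12 vs 12: take 12 from left. Merged: [10, 10, 12]
Compare 15 vs 12: take 12 from right. Merged: [10, 10, 12, 12]
Compare 15 vs 13: take 13 from right. Merged: [10, 10, 12, 12, 13]
Append remaining from left: [15]. Merged: [10, 10, 12, 12, 13, 15]

Final merged array: [10, 10, 12, 12, 13, 15]
Total comparisons: 5

The merged array is [10, 10, 12, 12, 13, 15], requiring 5 comparisons. The merge step runs in O(n) time where n is the total number of elements.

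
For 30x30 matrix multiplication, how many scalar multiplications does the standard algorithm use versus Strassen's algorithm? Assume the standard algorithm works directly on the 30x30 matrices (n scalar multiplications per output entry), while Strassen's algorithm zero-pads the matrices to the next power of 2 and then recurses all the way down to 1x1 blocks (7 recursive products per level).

Matrix multiplication for 30x30 matrices:

Strassen's algorithm requires power-of-2 dimensions. Pad 30x30 to 32x32 (next power of 2).

Standard algorithm: 30^3 = 27000 multiplications
Strassen's algorithm: 7^(log2(32)) = 7^5 = 16807 multiplications
Savings: 27000 - 16807 = 10193 multiplications

Standard: 27000 multiplications (30^3). Strassen: 16807 multiplications (7^5, after padding to 32x32). Strassen reduces 8 recursive multiplications to 7 at each level.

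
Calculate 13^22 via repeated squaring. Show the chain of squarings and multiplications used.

Computing 13^22 by squaring (build up from 13^1; each line after the first costs one multiplication):

13^1 = 13
13^2 = (13^1)^2 = 13^2 = 169
13^4 = (13^2)^2 = 169^2 = 28561
13^5 = 13 * 13^4 = 13 * 28561 = 371293
13^10 = (13^5)^2 = 371293^2 = 137858491849
13^11 = 13 * 13^10 = 13 * 137858491849 = 1792160394037
13^22 = (13^11)^2 = 1792160394037^2 = 3211838877954855105157369

Result: 3211838877954855105157369
Multiplications needed: 6 (6 lines after 13^1)

13^22 = 3211838877954855105157369. Using exponentiation by squaring, this requires 6 multiplications. The key idea: if the exponent is even, square the half-power; if odd, multiply by the base once.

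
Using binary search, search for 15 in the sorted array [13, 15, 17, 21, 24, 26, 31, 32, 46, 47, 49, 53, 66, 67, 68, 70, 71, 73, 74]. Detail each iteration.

Binary search for 15 in [13, 15, 17, 21, 24, 26, 31, 32, 46, 47, 49, 53, 66, 67, 68, 70, 71, 73, 74]:

lo=0, hi=18, mid=9, arr[mid]=47 -> 47 > 15, search left half
lo=0, hi=8, mid=4, arr[mid]=24 -> 24 > 15, search left half
lo=0, hi=3, mid=1, arr[mid]=15 -> Found target at index 1!

Binary search finds 15 at index 1 after 3 comparisons. The search repeatedly halves the search space by comparing with the middle element.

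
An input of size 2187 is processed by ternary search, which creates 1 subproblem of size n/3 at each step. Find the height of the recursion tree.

For divide and conquer with division factor 3:

Problem sizes at each level:
Level 0: 2187
Level 1: 729
Level 2: 243
Level 3: 81
Level 4: 27
Level 5: 9
Level 6: 3
Level 7: 1

The root is level 0 and the size-1 base case is level 7 (the tree spans levels 0 through 7, i.e. 8 levels counting the root), so the depth is the number of divisions: log_3(2187) = 7

The recursion tree depth is log_3(2187) = 7. At each level, the problem size is divided by 3, so it takes 7 divisions to reduce to a base case of size 1. The algorithm makes 1 recursive call at each level.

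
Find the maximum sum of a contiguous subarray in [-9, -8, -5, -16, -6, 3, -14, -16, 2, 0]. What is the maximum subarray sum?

Using Kadane's algorithm on [-9, -8, -5, -16, -6, 3, -14, -16, 2, 0]:

Scanning through the array:
Position 1 (value -8): max_ending_here = -8, max_so_far = -8
Position 2 (value -5): max_ending_here = -5, max_so_far = -5
Position 3 (value -16): max_ending_here = -16, max_so_far = -5
Position 4 (value -6): max_ending_here = -6, max_so_far = -5
Position 5 (value 3): max_ending_here = 3, max_so_far = 3
Position 6 (value -14): max_ending_here = -11, max_so_far = 3
Position 7 (value -16): max_ending_here = -16, max_so_far = 3
Position 8 (value 2): max_ending_here = 2, max_so_far = 3
Position 9 (value 0): max_ending_here = 2, max_so_far = 3

Maximum subarray: [3]
Maximum sum: 3

The maximum subarray is [3] with sum 3. This subarray runs from index 5 to index 5.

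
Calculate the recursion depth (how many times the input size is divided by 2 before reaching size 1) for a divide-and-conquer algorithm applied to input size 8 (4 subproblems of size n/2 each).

For divide and conquer with division factor 2:

Problem sizes at each level:
Level 0: 8
Level 1: 4
Level 2: 2
Level 3: 1

The root is level 0 and the size-1 base case is level 3 (the tree spans levels 0 through 3, i.e. 4 levels counting the root), so the depth is the number of divisions: log_2(8) = 3

The recursion tree depth is log_2(8) = 3. At each level, the problem size is divided by 2, so it takes 3 divisions to reduce to a base case of size 1. The algorithm makes 4 recursive calls at each level.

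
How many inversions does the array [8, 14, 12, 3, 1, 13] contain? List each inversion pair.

Finding inversions in [8, 14, 12, 3, 1, 13]:

(0, 3): arr[0]=8 > arr[3]=3
(0, 4): arr[0]=8 > arr[4]=1
(1, 2): arr[1]=14 > arr[2]=12
(1, 3): arr[1]=14 > arr[3]=3
(1, 4): arr[1]=14 > arr[4]=1
(1, 5): arr[1]=14 > arr[5]=13
(2, 3): arr[2]=12 > arr[3]=3
(2, 4): arr[2]=12 > arr[4]=1
(3, 4): arr[3]=3 > arr[4]=1

Total inversions: 9

The array has 9 inversion(s): (0,3), (0,4), (1,2), (1,3), (1,4), (1,5), (2,3), (2,4), (3,4). Each pair (i,j) satisfies i < j and arr[i] > arr[j].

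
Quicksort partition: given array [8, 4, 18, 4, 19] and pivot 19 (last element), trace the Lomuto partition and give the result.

Lomuto partition with pivot = 19:

Initial array: [8, 4, 18, 4, 19]

arr[0]=8 <= 19: swap with position 0, array becomes [8, 4, 18, 4, 19]
arr[1]=4 <= 19: swap with position 1, array becomes [8, 4, 18, 4, 19]
arr[2]=18 <= 19: swap with position 2, array becomes [8, 4, 18, 4, 19]
arr[3]=4 <= 19: swap with position 3, array becomes [8, 4, 18, 4, 19]

Place pivot at position 4: [8, 4, 18, 4, 19]
Pivot position: 4

After partitioning with pivot 19, the array becomes [8, 4, 18, 4, 19]. The pivot is placed at index 4. All elements to the left of the pivot are <= 19, and all elements to the right are > 19.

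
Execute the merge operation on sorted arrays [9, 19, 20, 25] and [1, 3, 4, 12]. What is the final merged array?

Merging process:

Compare 9 vs 1: take 1 from right. Merged: [1]
Compare 9 vs 3: take 3 from right. Merged: [1, 3]
Compare 9 vs 4: take 4 from right. Merged: [1, 3, 4]
Compare 9 vs 12: take 9 from left. Merged: [1, 3, 4, 9]
Compare 19 vs 12: take 12 from right. Merged: [1, 3, 4, 9, 12]
Append remaining from left: [19, 20, 25]. Merged: [1, 3, 4, 9, 12, 19, 20, 25]

Final merged array: [1, 3, 4, 9, 12, 19, 20, 25]
Total comparisons: 5

The merged array is [1, 3, 4, 9, 12, 19, 20, 25], requiring 5 comparisons. The merge step runs in O(n) time where n is the total number of elements.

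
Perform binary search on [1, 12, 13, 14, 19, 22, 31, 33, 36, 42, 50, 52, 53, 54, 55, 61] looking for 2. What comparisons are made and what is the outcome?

Binary search for 2 in [1, 12, 13, 14, 19, 22, 31, 33, 36, 42, 50, 52, 53, 54, 55, 61]:

lo=0, hi=15, mid=7, arr[mid]=33 -> 33 > 2, search left half
lo=0, hi=6, mid=3, arr[mid]=14 -> 14 > 2, search left half
lo=0, hi=2, mid=1, arr[mid]=12 -> 12 > 2, search left half
lo=0, hi=0, mid=0, arr[mid]=1 -> 1 < 2, search right half
lo=1 > hi=0, target 2 not found

Binary search determines that 2 is not in the array after 4 comparisons. The search space was exhausted without finding the target.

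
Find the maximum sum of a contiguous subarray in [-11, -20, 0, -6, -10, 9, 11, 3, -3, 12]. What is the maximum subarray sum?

Using Kadane's algorithm on [-11, -20, 0, -6, -10, 9, 11, 3, -3, 12]:

Scanning through the array:
Position 1 (value -20): max_ending_here = -20, max_so_far = -11
Position 2 (value 0): max_ending_here = 0, max_so_far = 0
Position 3 (value -6): max_ending_here = -6, max_so_far = 0
Position 4 (value -10): max_ending_here = -10, max_so_far = 0
Position 5 (value 9): max_ending_here = 9, max_so_far = 9
Position 6 (value 11): max_ending_here = 20, max_so_far = 20
Position 7 (value 3): max_ending_here = 23, max_so_far = 23
Position 8 (value -3): max_ending_here = 20, max_so_far = 23
Position 9 (value 12): max_ending_here = 32, max_so_far = 32

Maximum subarray: [9, 11, 3, -3, 12]
Maximum sum: 32

The maximum subarray is [9, 11, 3, -3, 12] with sum 32. This subarray runs from index 5 to index 9.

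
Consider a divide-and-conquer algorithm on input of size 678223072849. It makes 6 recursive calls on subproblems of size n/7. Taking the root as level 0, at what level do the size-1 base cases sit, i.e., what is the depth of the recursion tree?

For divide and conquer with division factor 7:

Problem sizes at each level:
Level 0: 678223072849
Level 1: 96889010407
Level 2: 13841287201
Level 3: 1977326743
Level 4: 282475249
Level 5: 40353607
Level 6: 5764801
Level 7: 823543
Level 8: 117649
Level 9: 16807
Level 10: 2401
Level 11: 343
Level 12: 49
Level 13: 7
Level 14: 1

The root is level 0 and the size-1 base case is level 14 (the tree spans levels 0 through 14, i.e. 15 levels counting the root), so the depth is the number of divisions: log_7(678223072849) = 14

The recursion tree depth is log_7(678223072849) = 14. At each level, the problem size is divided by 7, so it takes 14 divisions to reduce to a base case of size 1. The algorithm makes 6 recursive calls at each level.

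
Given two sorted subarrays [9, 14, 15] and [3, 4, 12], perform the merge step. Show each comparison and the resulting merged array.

Merging process:

Compare 9 vs 3: take 3 from right. Merged: [3]
Compare 9 vs 4: take 4 from right. Merged: [3, 4]
Compare 9 vs 12: take 9 from left. Merged: [3, 4, 9]
Compare 14 vs 12: take 12 from right. Merged: [3, 4, 9, 12]
Append remaining from left: [14, 15]. Merged: [3, 4, 9, 12, 14, 15]

Final merged array: [3, 4, 9, 12, 14, 15]
Total comparisons: 4

The merged array is [3, 4, 9, 12, 14, 15], requiring 4 comparisons. The merge step runs in O(n) time where n is the total number of elements.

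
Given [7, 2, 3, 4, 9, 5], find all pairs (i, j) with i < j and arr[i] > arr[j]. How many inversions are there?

Finding inversions in [7, 2, 3, 4, 9, 5]:

(0, 1): arr[0]=7 > arr[1]=2
(0, 2): arr[0]=7 > arr[2]=3
(0, 3): arr[0]=7 > arr[3]=4
(0, 5): arr[0]=7 > arr[5]=5
(4, 5): arr[4]=9 > arr[5]=5

Total inversions: 5

The array has 5 inversion(s): (0,1), (0,2), (0,3), (0,5), (4,5). Each pair (i,j) satisfies i < j and arr[i] > arr[j].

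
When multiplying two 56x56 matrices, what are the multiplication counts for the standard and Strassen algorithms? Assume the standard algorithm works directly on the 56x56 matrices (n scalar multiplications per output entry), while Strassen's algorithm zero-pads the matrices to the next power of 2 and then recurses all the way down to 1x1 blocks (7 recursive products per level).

Matrix multiplication for 56x56 matrices:

Strassen's algorithm requires power-of-2 dimensions. Pad 56x56 to 64x64 (next power of 2).

Standard algorithm: 56^3 = 175616 multiplications
Strassen's algorithm: 7^(log2(64)) = 7^6 = 117649 multiplications
Savings: 175616 - 117649 = 57967 multiplications

Standard: 175616 multiplications (56^3). Strassen: 117649 multiplications (7^6, after padding to 64x64). Strassen reduces 8 recursive multiplications to 7 at each level.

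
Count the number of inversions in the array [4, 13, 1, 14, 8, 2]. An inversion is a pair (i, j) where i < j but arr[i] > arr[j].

Finding inversions in [4, 13, 1, 14, 8, 2]:

(0, 2): arr[0]=4 > arr[2]=1
(0, 5): arr[0]=4 > arr[5]=2
(1, 2): arr[1]=13 > arr[2]=1
(1, 4): arr[1]=13 > arr[4]=8
(1, 5): arr[1]=13 > arr[5]=2
(3, 4): arr[3]=14 > arr[4]=8
(3, 5): arr[3]=14 > arr[5]=2
(4, 5): arr[4]=8 > arr[5]=2

Total inversions: 8

The array has 8 inversion(s): (0,2), (0,5), (1,2), (1,4), (1,5), (3,4), (3,5), (4,5). Each pair (i,j) satisfies i < j and arr[i] > arr[j].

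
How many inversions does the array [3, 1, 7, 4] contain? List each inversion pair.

Finding inversions in [3, 1, 7, 4]:

(0, 1): arr[0]=3 > arr[1]=1
(2, 3): arr[2]=7 > arr[3]=4

Total inversions: 2

The array has 2 inversion(s): (0,1), (2,3). Each pair (i,j) satisfies i < j and arr[i] > arr[j].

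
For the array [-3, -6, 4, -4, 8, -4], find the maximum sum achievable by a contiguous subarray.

Using Kadane's algorithm on [-3, -6, 4, -4, 8, -4]:

Scanning through the array:
Position 1 (value -6): max_ending_here = -6, max_so_far = -3
Position 2 (value 4): max_ending_here = 4, max_so_far = 4
Position 3 (value -4): max_ending_here = 0, max_so_far = 4
Position 4 (value 8): max_ending_here = 8, max_so_far = 8
Position 5 (value -4): max_ending_here = 4, max_so_far = 8

Maximum subarray: [4, -4, 8]
Maximum sum: 8

The maximum subarray is [4, -4, 8] with sum 8. This subarray runs from index 2 to index 4.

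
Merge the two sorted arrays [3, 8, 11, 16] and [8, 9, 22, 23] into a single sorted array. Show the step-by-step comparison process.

Merging process:

Compare 3 vs 8: take 3 from left. Merged: [3]
Compare 8 vs 8: take 8 from left. Merged: [3, 8]
Compare 11 vs 8: take 8 from right. Merged: [3, 8, 8]
Compare 11 vs 9: take 9 from right. Merged: [3, 8, 8, 9]
Compare 11 vs 22: take 11 from left. Merged: [3, 8, 8, 9, 11]
Compare 16 vs 22: take 16 from left. Merged: [3, 8, 8, 9, 11, 16]
Append remaining from right: [22, 23]. Merged: [3, 8, 8, 9, 11, 16, 22, 23]

Final merged array: [3, 8, 8, 9, 11, 16, 22, 23]
Total comparisons: 6

The merged array is [3, 8, 8, 9, 11, 16, 22, 23], requiring 6 comparisons. The merge step runs in O(n) time where n is the total number of elements.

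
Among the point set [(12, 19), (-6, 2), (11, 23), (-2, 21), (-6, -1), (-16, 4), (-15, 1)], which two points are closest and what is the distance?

Computing all pairwise distances among 7 points:

d((12, 19), (-6, 2)) = 24.7588
d((12, 19), (11, 23)) = 4.1231
d((12, 19), (-2, 21)) = 14.1421
d((12, 19), (-6, -1)) = 26.9072
d((12, 19), (-16, 4)) = 31.7648
d((12, 19), (-15, 1)) = 32.45
d((-6, 2), (11, 23)) = 27.0185
d((-6, 2), (-2, 21)) = 19.4165
d((-6, 2), (-6, -1)) = 3.0 <-- minimum
d((-6, 2), (-16, 4)) = 10.198
d((-6, 2), (-15, 1)) = 9.0554
d((11, 23), (-2, 21)) = 13.1529
d((11, 23), (-6, -1)) = 29.4109
d((11, 23), (-16, 4)) = 33.0151
d((11, 23), (-15, 1)) = 34.0588
d((-2, 21), (-6, -1)) = 22.3607
d((-2, 21), (-16, 4)) = 22.0227
d((-2, 21), (-15, 1)) = 23.8537
d((-6, -1), (-16, 4)) = 11.1803
d((-6, -1), (-15, 1)) = 9.2195
d((-16, 4), (-15, 1)) = 3.1623

Closest pair: (-6, 2) and (-6, -1) with distance 3.0

The closest pair is (-6, 2) and (-6, -1) with Euclidean distance 3.0. For 7 points, brute-force pairwise comparison is shown above. For large n, the divide-and-conquer algorithm (sort by x, recurse on halves, check the dividing strip) achieves O(n log n).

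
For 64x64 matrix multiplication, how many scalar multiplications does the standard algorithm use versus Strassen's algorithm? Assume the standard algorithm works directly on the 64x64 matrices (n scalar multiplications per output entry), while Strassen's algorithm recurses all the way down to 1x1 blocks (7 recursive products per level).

Matrix multiplication for 64x64 matrices:

Standard algorithm: 64^3 = 262144 multiplications
Strassen's algorithm: 7^(log2(64)) = 7^6 = 117649 multiplications
Savings: 262144 - 117649 = 144495 multiplications

Standard: 262144 multiplications (64^3). Strassen: 117649 multiplications (7^6). Strassen reduces 8 recursive multiplications to 7 at each level.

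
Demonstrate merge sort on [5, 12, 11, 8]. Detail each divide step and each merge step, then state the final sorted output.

Merge sort trace:

Split: [5, 12, 11, 8] -> [5, 12] and [11, 8]
  Split: [5, 12] -> [5] and [12]
  Merge: [5] + [12] -> [5, 12]
  Split: [11, 8] -> [11] and [8]
  Merge: [11] + [8] -> [8, 11]
Merge: [5, 12] + [8, 11] -> [5, 8, 11, 12]

Final sorted array: [5, 8, 11, 12]

The merge sort proceeds by recursively splitting the array and merging sorted halves.
After all merges, the sorted array is [5, 8, 11, 12].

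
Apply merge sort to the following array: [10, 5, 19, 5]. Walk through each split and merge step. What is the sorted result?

Merge sort trace:

Split: [10, 5, 19, 5] -> [10, 5] and [19, 5]
  Split: [10, 5] -> [10] and [5]
  Merge: [10] + [5] -> [5, 10]
  Split: [19, 5] -> [19] and [5]
  Merge: [19] + [5] -> [5, 19]
Merge: [5, 10] + [5, 19] -> [5, 5, 10, 19]

Final sorted array: [5, 5, 10, 19]

The merge sort proceeds by recursively splitting the array and merging sorted halves.
After all merges, the sorted array is [5, 5, 10, 19].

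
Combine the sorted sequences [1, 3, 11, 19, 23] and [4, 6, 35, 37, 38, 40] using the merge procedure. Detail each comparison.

Merging process:

Compare 1 vs 4: take 1 from left. Merged: [1]
Compare 3 vs 4: take 3 from left. Merged: [1, 3]
Compare 11 vs 4: take 4 from right. Merged: [1, 3, 4]
Compare 11 vs 6: take 6 from right. Merged: [1, 3, 4, 6]
Compare 11 vs 35: take 11 from left. Merged: [1, 3, 4, 6, 11]
Compare 19 vs 35: take 19 from left. Merged: [1, 3, 4, 6, 11, 19]
Compare 23 vs 35: take 23 from left. Merged: [1, 3, 4, 6, 11, 19, 23]
Append remaining from right: [35, 37, 38, 40]. Merged: [1, 3, 4, 6, 11, 19, 23, 35, 37, 38, 40]

Final merged array: [1, 3, 4, 6, 11, 19, 23, 35, 37, 38, 40]
Total comparisons: 7

The merged array is [1, 3, 4, 6, 11, 19, 23, 35, 37, 38, 40], requiring 7 comparisons. The merge step runs in O(n) time where n is the total number of elements.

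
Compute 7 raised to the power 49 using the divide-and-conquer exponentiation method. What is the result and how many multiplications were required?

Computing 7^49 by squaring (build up from 7^1; each line after the first costs one multiplication):

7^1 = 7
7^2 = (7^1)^2 = 7^2 = 49
7^3 = 7 * 7^2 = 7 * 49 = 343
7^6 = (7^3)^2 = 343^2 = 117649
7^12 = (7^6)^2 = 117649^2 = 13841287201
7^24 = (7^12)^2 = 13841287201^2 = 191581231380566414401
7^48 = (7^24)^2 = 191581231380566414401^2 = 36703368217294125441230211032033660188801
7^49 = 7 * 7^48 = 7 * 36703368217294125441230211032033660188801 = 256923577521058878088611477224235621321607

Result: 256923577521058878088611477224235621321607
Multiplications needed: 7 (7 lines after 7^1)

7^49 = 256923577521058878088611477224235621321607. Using exponentiation by squaring, this requires 7 multiplications. The key idea: if the exponent is even, square the half-power; if odd, multiply by the base once.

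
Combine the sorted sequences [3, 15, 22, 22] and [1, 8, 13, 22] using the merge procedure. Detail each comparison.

Merging process:

Compare 3 vs 1: take 1 from right. Merged: [1]
Compare 3 vs 8: take 3 from left. Merged: [1, 3]
Compare 15 vs 8: take 8 from right. Merged: [1, 3, 8]
Compare 15 vs 13: take 13 from right. Merged: [1, 3, 8, 13]
Compare 15 vs 22: take 15 from left. Merged: [1, 3, 8, 13, 15]
Compare 22 vs 22: take 22 from left. Merged: [1, 3, 8, 13, 15, 22]
Compare 22 vs 22: take 22 from left. Merged: [1, 3, 8, 13, 15, 22, 22]
Append remaining from right: [22]. Merged: [1, 3, 8, 13, 15, 22, 22, 22]

Final merged array: [1, 3, 8, 13, 15, 22, 22, 22]
Total comparisons: 7

The merged array is [1, 3, 8, 13, 15, 22, 22, 22], requiring 7 comparisons. The merge step runs in O(n) time where n is the total number of elements.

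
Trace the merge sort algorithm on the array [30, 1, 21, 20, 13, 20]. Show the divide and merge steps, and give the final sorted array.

Merge sort trace:

Split: [30, 1, 21, 20, 13, 20] -> [30, 1, 21] and [20, 13, 20]
  Split: [30, 1, 21] -> [30] and [1, 21]
    Split: [1, 21] -> [1] and [21]
    Merge: [1] + [21] -> [1, 21]
  Merge: [30] + [1, 21] -> [1, 21, 30]
  Split: [20, 13, 20] -> [20] and [13, 20]
    Split: [13, 20] -> [13] and [20]
    Merge: [13] + [20] -> [13, 20]
  Merge: [20] + [13, 20] -> [13, 20, 20]
Merge: [1, 21, 30] + [13, 20, 20] -> [1, 13, 20, 20, 21, 30]

Final sorted array: [1, 13, 20, 20, 21, 30]

The merge sort proceeds by recursively splitting the array and merging sorted halves.
After all merges, the sorted array is [1, 13, 20, 20, 21, 30].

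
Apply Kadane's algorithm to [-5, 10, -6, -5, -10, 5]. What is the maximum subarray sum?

Using Kadane's algorithm on [-5, 10, -6, -5, -10, 5]:

Scanning through the array:
Position 1 (value 10): max_ending_here = 10, max_so_far = 10
Position 2 (value -6): max_ending_here = 4, max_so_far = 10
Position 3 (value -5): max_ending_here = -1, max_so_far = 10
Position 4 (value -10): max_ending_here = -10, max_so_far = 10
Position 5 (value 5): max_ending_here = 5, max_so_far = 10

Maximum subarray: [10]
Maximum sum: 10

The maximum subarray is [10] with sum 10. This subarray runs from index 1 to index 1.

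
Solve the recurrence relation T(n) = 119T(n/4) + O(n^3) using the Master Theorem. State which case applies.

Master Theorem for T(n) = 119T(n/4) + O(n^3):

a = 119, b = 4, c = 3
log_b(a) = log_4(119) = 3.4474

Case 1: c = 3 < log_4(119) = 3.4474
T(n) = O(n^(log_4 119))

For T(n) = 119T(n/4) + O(n^3): log_4(119) = 3.4474. This is Case 1 of the Master Theorem (c < log_b(a), work dominated by leaves), giving O(n^(log_4 119)).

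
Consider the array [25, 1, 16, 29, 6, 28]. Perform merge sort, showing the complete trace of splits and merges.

Merge sort trace:

Split: [25, 1, 16, 29, 6, 28] -> [25, 1, 16] and [29, 6, 28]
  Split: [25, 1, 16] -> [25] and [1, 16]
    Split: [1, 16] -> [1] and [16]
    Merge: [1] + [16] -> [1, 16]
  Merge: [25] + [1, 16] -> [1, 16, 25]
  Split: [29, 6, 28] -> [29] and [6, 28]
    Split: [6, 28] -> [6] and [28]
    Merge: [6] + [28] -> [6, 28]
  Merge: [29] + [6, 28] -> [6, 28, 29]
Merge: [1, 16, 25] + [6, 28, 29] -> [1, 6, 16, 25, 28, 29]

Final sorted array: [1, 6, 16, 25, 28, 29]

The merge sort proceeds by recursively splitting the array and merging sorted halves.
After all merges, the sorted array is [1, 6, 16, 25, 28, 29].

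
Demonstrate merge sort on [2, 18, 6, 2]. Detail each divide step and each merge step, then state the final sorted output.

Merge sort trace:

Split: [2, 18, 6, 2] -> [2, 18] and [6, 2]
  Split: [2, 18] -> [2] and [18]
  Merge: [2] + [18] -> [2, 18]
  Split: [6, 2] -> [6] and [2]
  Merge: [6] + [2] -> [2, 6]
Merge: [2, 18] + [2, 6] -> [2, 2, 6, 18]

Final sorted array: [2, 2, 6, 18]

The merge sort proceeds by recursively splitting the array and merging sorted halves.
After all merges, the sorted array is [2, 2, 6, 18].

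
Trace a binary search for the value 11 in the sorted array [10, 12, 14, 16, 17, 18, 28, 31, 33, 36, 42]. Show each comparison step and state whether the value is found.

Binary search for 11 in [10, 12, 14, 16, 17, 18, 28, 31, 33, 36, 42]:

lo=0, hi=10, mid=5, arr[mid]=18 -> 18 > 11, search left half
lo=0, hi=4, mid=2, arr[mid]=14 -> 14 > 11, search left half
lo=0, hi=1, mid=0, arr[mid]=10 -> 10 < 11, search right half
lo=1, hi=1, mid=1, arr[mid]=12 -> 12 > 11, search left half
lo=1 > hi=0, target 11 not found

Binary search determines that 11 is not in the array after 4 comparisons. The search space was exhausted without finding the target.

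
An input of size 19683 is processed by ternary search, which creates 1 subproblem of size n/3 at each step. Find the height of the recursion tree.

For divide and conquer with division factor 3:

Problem sizes at each level:
Level 0: 19683
Level 1: 6561
Level 2: 2187
Level 3: 729
Level 4: 243
Level 5: 81
Level 6: 27
Level 7: 9
Level 8: 3
Level 9: 1

The root is level 0 and the size-1 base case is level 9 (the tree spans levels 0 through 9, i.e. 10 levels counting the root), so the depth is the number of divisions: log_3(19683) = 9

The recursion tree depth is log_3(19683) = 9. At each level, the problem size is divided by 3, so it takes 9 divisions to reduce to a base case of size 1. The algorithm makes 1 recursive call at each level.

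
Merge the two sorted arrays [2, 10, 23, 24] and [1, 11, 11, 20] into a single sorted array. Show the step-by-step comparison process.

Merging process:

Compare 2 vs 1: take 1 from right. Merged: [1]
Compare 2 vs 11: take 2 from left. Merged: [1, 2]
Compare 10 vs 11: take 10 from left. Merged: [1, 2, 10]
Compare 23 vs 11: take 11 from right. Merged: [1, 2, 10, 11]
Compare 23 vs 11: take 11 from right. Merged: [1, 2, 10, 11, 11]
Compare 23 vs 20: take 20 from right. Merged: [1, 2, 10, 11, 11, 20]
Append remaining from left: [23, 24]. Merged: [1, 2, 10, 11, 11, 20, 23, 24]

Final merged array: [1, 2, 10, 11, 11, 20, 23, 24]
Total comparisons: 6

The merged array is [1, 2, 10, 11, 11, 20, 23, 24], requiring 6 comparisons. The merge step runs in O(n) time where n is the total number of elements.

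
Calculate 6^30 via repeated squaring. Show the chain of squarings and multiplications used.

Computing 6^30 by squaring (build up from 6^1; each line after the first costs one multiplication):

6^1 = 6
6^2 = (6^1)^2 = 6^2 = 36
6^3 = 6 * 6^2 = 6 * 36 = 216
6^6 = (6^3)^2 = 216^2 = 46656
6^7 = 6 * 6^6 = 6 * 46656 = 279936
6^14 = (6^7)^2 = 279936^2 = 78364164096
6^15 = 6 * 6^14 = 6 * 78364164096 = 470184984576
6^30 = (6^15)^2 = 470184984576^2 = 221073919720733357899776

Result: 221073919720733357899776
Multiplications needed: 7 (7 lines after 6^1)

6^30 = 221073919720733357899776. Using exponentiation by squaring, this requires 7 multiplications. The key idea: if the exponent is even, square the half-power; if odd, multiply by the base once.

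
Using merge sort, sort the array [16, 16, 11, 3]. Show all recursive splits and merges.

Merge sort trace:

Split: [16, 16, 11, 3] -> [16, 16] and [11, 3]
  Split: [16, 16] -> [16] and [16]
  Merge: [16] + [16] -> [16, 16]
  Split: [11, 3] -> [11] and [3]
  Merge: [11] + [3] -> [3, 11]
Merge: [16, 16] + [3, 11] -> [3, 11, 16, 16]

Final sorted array: [3, 11, 16, 16]

The merge sort proceeds by recursively splitting the array and merging sorted halves.
After all merges, the sorted array is [3, 11, 16, 16].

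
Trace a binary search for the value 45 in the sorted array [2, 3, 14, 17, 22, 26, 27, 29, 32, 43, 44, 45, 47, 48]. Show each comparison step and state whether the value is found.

Binary search for 45 in [2, 3, 14, 17, 22, 26, 27, 29, 32, 43, 44, 45, 47, 48]:

lo=0, hi=13, mid=6, arr[mid]=27 -> 27 < 45, search right half
lo=7, hi=13, mid=10, arr[mid]=44 -> 44 < 45, search right half
lo=11, hi=13, mid=12, arr[mid]=47 -> 47 > 45, search left half
lo=11, hi=11, mid=11, arr[mid]=45 -> Found target at index 11!

Binary search finds 45 at index 11 after 4 comparisons. The search repeatedly halves the search space by comparing with the middle element.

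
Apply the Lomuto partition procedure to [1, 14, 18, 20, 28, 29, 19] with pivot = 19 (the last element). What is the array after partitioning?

Lomuto partition with pivot = 19:

Initial array: [1, 14, 18, 20, 28, 29, 19]

arr[0]=1 <= 19: swap with position 0, array becomes [1, 14, 18, 20, 28, 29, 19]
arr[1]=14 <= 19: swap with position 1, array becomes [1, 14, 18, 20, 28, 29, 19]
arr[2]=18 <= 19: swap with position 2, array becomes [1, 14, 18, 20, 28, 29, 19]
arr[3]=20 > 19: no swap
arr[4]=28 > 19: no swap
arr[5]=29 > 19: no swap

Place pivot at position 3: [1, 14, 18, 19, 28, 29, 20]
Pivot position: 3

After partitioning with pivot 19, the array becomes [1, 14, 18, 19, 28, 29, 20]. The pivot is placed at index 3. All elements to the left of the pivot are <= 19, and all elements to the right are > 19.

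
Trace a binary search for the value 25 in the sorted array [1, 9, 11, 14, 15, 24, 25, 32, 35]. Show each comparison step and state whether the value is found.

Binary search for 25 in [1, 9, 11, 14, 15, 24, 25, 32, 35]:

lo=0, hi=8, mid=4, arr[mid]=15 -> 15 < 25, search right half
lo=5, hi=8, mid=6, arr[mid]=25 -> Found target at index 6!

Binary search finds 25 at index 6 after 2 comparisons. The search repeatedly halves the search space by comparing with the middle element.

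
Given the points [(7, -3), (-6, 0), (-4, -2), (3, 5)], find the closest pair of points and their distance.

Computing all pairwise distances among 4 points:

d((7, -3), (-6, 0)) = 13.3417
d((7, -3), (-4, -2)) = 11.0454
d((7, -3), (3, 5)) = 8.9443
d((-6, 0), (-4, -2)) = 2.8284 <-- minimum
d((-6, 0), (3, 5)) = 10.2956
d((-4, -2), (3, 5)) = 9.8995

Closest pair: (-6, 0) and (-4, -2) with distance 2.8284

The closest pair is (-6, 0) and (-4, -2) with Euclidean distance 2.8284. For 4 points, brute-force pairwise comparison is shown above. For large n, the divide-and-conquer algorithm (sort by x, recurse on halves, check the dividing strip) achieves O(n log n).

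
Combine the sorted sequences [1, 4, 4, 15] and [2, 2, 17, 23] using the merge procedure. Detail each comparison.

Merging process:

Compare 1 vs 2: take 1 from left. Merged: [1]
Compare 4 vs 2: take 2 from right. Merged: [1, 2]
Compare 4 vs 2: take 2 from right. Merged: [1, 2, 2]
Compare 4 vs 17: take 4 from left. Merged: [1, 2, 2, 4]
Compare 4 vs 17: take 4 from left. Merged: [1, 2, 2, 4, 4]
Compare 15 vs 17: take 15 from left. Merged: [1, 2, 2, 4, 4, 15]
Append remaining from right: [17, 23]. Merged: [1, 2, 2, 4, 4, 15, 17, 23]

Final merged array: [1, 2, 2, 4, 4, 15, 17, 23]
Total comparisons: 6

The merged array is [1, 2, 2, 4, 4, 15, 17, 23], requiring 6 comparisons. The merge step runs in O(n) time where n is the total number of elements.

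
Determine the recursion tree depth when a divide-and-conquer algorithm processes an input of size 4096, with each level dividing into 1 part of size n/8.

For divide and conquer with division factor 8:

Problem sizes at each level:
Level 0: 4096
Level 1: 512
Level 2: 64
Level 3: 8
Level 4: 1

The root is level 0 and the size-1 base case is level 4 (the tree spans levels 0 through 4, i.e. 5 levels counting the root), so the depth is the number of divisions: log_8(4096) = 4

The recursion tree depth is log_8(4096) = 4. At each level, the problem size is divided by 8, so it takes 4 divisions to reduce to a base case of size 1. The algorithm makes 1 recursive call at each level.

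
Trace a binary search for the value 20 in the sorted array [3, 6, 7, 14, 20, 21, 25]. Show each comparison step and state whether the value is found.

Binary search for 20 in [3, 6, 7, 14, 20, 21, 25]:

lo=0, hi=6, mid=3, arr[mid]=14 -> 14 < 20, search right half
lo=4, hi=6, mid=5, arr[mid]=21 -> 21 > 20, search left half
lo=4, hi=4, mid=4, arr[mid]=20 -> Found target at index 4!

Binary search finds 20 at index 4 after 3 comparisons. The search repeatedly halves the search space by comparing with the middle element.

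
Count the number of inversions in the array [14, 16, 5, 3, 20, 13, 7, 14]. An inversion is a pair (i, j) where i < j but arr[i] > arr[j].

Finding inversions in [14, 16, 5, 3, 20, 13, 7, 14]:

(0, 2): arr[0]=14 > arr[2]=5
(0, 3): arr[0]=14 > arr[3]=3
(0, 5): arr[0]=14 > arr[5]=13
(0, 6): arr[0]=14 > arr[6]=7
(1, 2): arr[1]=16 > arr[2]=5
(1, 3): arr[1]=16 > arr[3]=3
(1, 5): arr[1]=16 > arr[5]=13
(1, 6): arr[1]=16 > arr[6]=7
(1, 7): arr[1]=16 > arr[7]=14
(2, 3): arr[2]=5 > arr[3]=3
(4, 5): arr[4]=20 > arr[5]=13
(4, 6): arr[4]=20 > arr[6]=7
(4, 7): arr[4]=20 > arr[7]=14
(5, 6): arr[5]=13 > arr[6]=7

Total inversions: 14

The array has 14 inversion(s): (0,2), (0,3), (0,5), (0,6), (1,2), (1,3), (1,5), (1,6), (1,7), (2,3), (4,5), (4,6), (4,7), (5,6). Each pair (i,j) satisfies i < j and arr[i] > arr[j].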